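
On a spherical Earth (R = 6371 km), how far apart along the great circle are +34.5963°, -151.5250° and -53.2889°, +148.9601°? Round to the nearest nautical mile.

6116 nmi

Δλ = 148.9601 − -151.5250 = 300.4851°; wrapped into (−180°, 180°]: -59.5149°.
Δφ = -53.2889 − 34.5963 = -87.8852°.
a = sin²(Δφ/2) + cos φ₁ · cos φ₂ · sin²(Δλ/2) = 0.602769.
c = 2·atan2(√a, √(1−a)) = 1.77781 rad → d = 6371·c ≈ 11326.42 km ≈ 6115.78 nmi.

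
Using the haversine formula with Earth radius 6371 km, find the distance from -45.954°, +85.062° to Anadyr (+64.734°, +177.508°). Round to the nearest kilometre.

14623 km

Δλ = 177.508 − 85.062 = 92.446°.
Δφ = 64.734 − -45.954 = 110.688°.
a = sin²(Δφ/2) + cos φ₁ · cos φ₂ · sin²(Δλ/2) = 0.831342.
c = 2·atan2(√a, √(1−a)) = 2.29519 rad → d = 6371·c ≈ 14622.68 km.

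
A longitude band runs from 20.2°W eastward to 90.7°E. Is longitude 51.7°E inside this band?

Band width going east from -20.2° to +90.7°: ((90.7 − -20.2) mod 360) = 110.9°.
Offset of +51.7° east of the west edge: ((51.7 − -20.2) mod 360) = 71.9°.
71.9° ≤ 110.9° ⇒ inside.

Yes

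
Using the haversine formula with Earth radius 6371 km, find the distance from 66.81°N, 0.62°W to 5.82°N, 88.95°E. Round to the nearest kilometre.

Δλ = 88.95 − -0.62 = 89.57°.
Δφ = 5.82 − 66.81 = -60.99°.
a = sin²(Δφ/2) + cos φ₁ · cos φ₂ · sin²(Δλ/2) = 0.451925.
c = 2·atan2(√a, √(1−a)) = 1.47450 rad → d = 6371·c ≈ 9394.02 km.

9394 km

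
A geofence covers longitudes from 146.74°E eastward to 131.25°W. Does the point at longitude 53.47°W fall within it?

Band width going east from +146.74° to -131.25°: ((-131.25 − 146.74) mod 360) = 82.01°.
Offset of -53.47° east of the west edge: ((-53.47 − 146.74) mod 360) = 159.79°.
159.79° > 82.01° ⇒ outside.

No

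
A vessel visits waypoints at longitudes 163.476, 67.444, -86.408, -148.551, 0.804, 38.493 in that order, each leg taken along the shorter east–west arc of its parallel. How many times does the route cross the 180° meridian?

0

Leg 1: +163.476° → +67.444°, shortest Δλ = -96.032° (west) — does not cross 180°.
Leg 2: +67.444° → -86.408°, shortest Δλ = -153.852° (west) — does not cross 180°.
Leg 3: -86.408° → -148.551°, shortest Δλ = -62.143° (west) — does not cross 180°.
Leg 4: -148.551° → +0.804°, shortest Δλ = 149.355° (east) — does not cross 180°.
Leg 5: +0.804° → +38.493°, shortest Δλ = 37.689° (east) — does not cross 180°.
Total crossings: 0.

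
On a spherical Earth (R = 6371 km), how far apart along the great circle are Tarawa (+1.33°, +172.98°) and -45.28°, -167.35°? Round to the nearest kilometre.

5534 km

Δλ = -167.35 − 172.98 = -340.33°; wrapped into (−180°, 180°]: 19.67°.
Δφ = -45.28 − 1.33 = -46.61°.
a = sin²(Δφ/2) + cos φ₁ · cos φ₂ · sin²(Δλ/2) = 0.177044.
c = 2·atan2(√a, √(1−a)) = 0.86858 rad → d = 6371·c ≈ 5533.72 km.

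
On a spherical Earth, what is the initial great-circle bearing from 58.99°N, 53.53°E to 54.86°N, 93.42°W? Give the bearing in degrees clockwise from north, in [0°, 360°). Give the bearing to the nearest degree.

339°

Δλ = -93.42 − 53.53 = -146.95°.
θ = atan2( sin Δλ · cos φ₂ , cos φ₁ · sin φ₂ − sin φ₁ · cos φ₂ · cos Δλ )
  = atan2(-0.31390, 0.83479) = -20.608° → normalised to [0°, 360°): 339.392°.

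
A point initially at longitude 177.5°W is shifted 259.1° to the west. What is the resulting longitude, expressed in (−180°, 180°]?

76.6°W

Start at -177.5°; shift −259.1° → -436.6°.
-436.6° lies outside (−180°, 180°]; add 360° → -76.6°.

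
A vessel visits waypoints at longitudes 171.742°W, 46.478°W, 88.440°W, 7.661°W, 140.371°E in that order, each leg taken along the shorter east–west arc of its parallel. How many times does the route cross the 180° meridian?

0

Leg 1: -171.742° → -46.478°, shortest Δλ = 125.264° (east) — does not cross 180°.
Leg 2: -46.478° → -88.440°, shortest Δλ = -41.962° (west) — does not cross 180°.
Leg 3: -88.440° → -7.661°, shortest Δλ = 80.779° (east) — does not cross 180°.
Leg 4: -7.661° → +140.371°, shortest Δλ = 148.032° (east) — does not cross 180°.
Total crossings: 0.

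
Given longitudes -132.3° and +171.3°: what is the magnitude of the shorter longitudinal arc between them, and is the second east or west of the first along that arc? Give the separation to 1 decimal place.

56.4° west

Raw difference: 171.3 − -132.3 = 303.6°.
Normalise into (−180°, 180°]: 303.6° − 360° = -56.4°.
Negative ⇒ the second point lies to the west; separation 56.4°.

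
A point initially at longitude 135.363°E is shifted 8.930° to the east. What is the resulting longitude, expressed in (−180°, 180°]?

Start at +135.363°; shift +8.930° → +144.293°.
+144.293° already lies in (−180°, 180°].

144.293°E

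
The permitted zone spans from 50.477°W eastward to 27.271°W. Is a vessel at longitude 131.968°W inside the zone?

Band width going east from -50.477° to -27.271°: ((-27.271 − -50.477) mod 360) = 23.206°.
Offset of -131.968° east of the west edge: ((-131.968 − -50.477) mod 360) = 278.509°.
278.509° > 23.206° ⇒ outside.

No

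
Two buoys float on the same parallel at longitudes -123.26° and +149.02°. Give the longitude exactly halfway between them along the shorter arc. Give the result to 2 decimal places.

-167.12°

Signed shortest Δλ from -123.26° to +149.02° is -87.72°.
Midpoint longitude = -123.26° + (-87.72°)/2 = -123.26° − 43.86° = -167.12°.
(The naïve average (-123.26 + +149.02)/2 = 12.88° is on the wrong side of the globe.)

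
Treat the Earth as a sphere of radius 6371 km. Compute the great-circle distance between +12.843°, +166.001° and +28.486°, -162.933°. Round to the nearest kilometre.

3653 km

Δλ = -162.933 − 166.001 = -328.934°; wrapped into (−180°, 180°]: 31.066°.
Δφ = 28.486 − 12.843 = 15.643°.
a = sin²(Δφ/2) + cos φ₁ · cos φ₂ · sin²(Δλ/2) = 0.079974.
c = 2·atan2(√a, √(1−a)) = 0.57342 rad → d = 6371·c ≈ 3653.24 km.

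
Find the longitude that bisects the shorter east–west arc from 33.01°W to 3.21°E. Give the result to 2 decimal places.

14.90°W

Signed shortest Δλ from -33.01° to +3.21° is +36.22°.
Midpoint longitude = -33.01° + (+36.22°)/2 = -33.01° + 18.11° = -14.90°.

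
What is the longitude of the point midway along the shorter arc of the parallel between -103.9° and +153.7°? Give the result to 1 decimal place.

Signed shortest Δλ from -103.9° to +153.7° is -102.4°.
Midpoint longitude = -103.9° + (-102.4°)/2 = -103.9° − 51.2° = -155.1°.
(The naïve average (-103.9 + +153.7)/2 = 24.9° is on the wrong side of the globe.)

-155.1°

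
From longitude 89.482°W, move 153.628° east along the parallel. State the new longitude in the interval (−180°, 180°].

64.146°E

Start at -89.482°; shift +153.628° → +64.146°.
+64.146° already lies in (−180°, 180°].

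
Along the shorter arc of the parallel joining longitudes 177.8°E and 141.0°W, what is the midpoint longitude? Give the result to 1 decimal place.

Signed shortest Δλ from +177.8° to -141.0° is +41.2°.
Midpoint longitude = +177.8° + (+41.2°)/2 = +177.8° + 20.6° = +198.4°.
Normalise into (−180°, 180°]: -161.6°.
(The naïve average (+177.8 + -141.0)/2 = 18.4° is on the wrong side of the globe.)

161.6°W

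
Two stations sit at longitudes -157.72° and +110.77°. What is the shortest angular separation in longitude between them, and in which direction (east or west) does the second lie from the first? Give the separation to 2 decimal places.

91.51° west

Raw difference: 110.77 − -157.72 = 268.49°.
Normalise into (−180°, 180°]: 268.49° − 360° = -91.51°.
Negative ⇒ the second point lies to the west; separation 91.51°.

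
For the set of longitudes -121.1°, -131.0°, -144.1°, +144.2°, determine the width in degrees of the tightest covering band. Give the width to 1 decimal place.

Sort the longitudes: -144.1°, -131.0°, -121.1°, +144.2°.
Eastward gaps between consecutive values (wrapping around): 13.1°, 9.9°, 265.3°, 71.7°.
Largest gap = 265.3° ⇒ minimal covering band is its complement: 360° − 265.3° = 94.7°.
Band runs from +144.2° eastward to -121.1°, crossing the antimeridian.

94.7°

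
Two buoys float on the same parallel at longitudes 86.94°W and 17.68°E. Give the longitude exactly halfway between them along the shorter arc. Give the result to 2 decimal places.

34.63°W

Signed shortest Δλ from -86.94° to +17.68° is +104.62°.
Midpoint longitude = -86.94° + (+104.62°)/2 = -86.94° + 52.31° = -34.63°.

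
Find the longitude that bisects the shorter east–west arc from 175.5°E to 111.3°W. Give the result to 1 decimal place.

Signed shortest Δλ from +175.5° to -111.3° is +73.2°.
Midpoint longitude = +175.5° + (+73.2°)/2 = +175.5° + 36.6° = +212.1°.
Normalise into (−180°, 180°]: -147.9°.
(The naïve average (+175.5 + -111.3)/2 = 32.1° is on the wrong side of the globe.)

147.9°W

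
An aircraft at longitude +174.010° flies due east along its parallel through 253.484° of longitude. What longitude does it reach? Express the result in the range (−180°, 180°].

Start at +174.010°; shift +253.484° → +427.494°.
+427.494° lies outside (−180°, 180°]; subtract 360° → +67.494°.

+67.494°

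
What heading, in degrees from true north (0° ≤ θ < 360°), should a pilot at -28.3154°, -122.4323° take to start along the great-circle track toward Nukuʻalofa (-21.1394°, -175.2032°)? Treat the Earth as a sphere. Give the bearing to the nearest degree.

Δλ = -175.2032 − -122.4323 = -52.7709°.
θ = atan2( sin Δλ · cos φ₂ , cos φ₁ · sin φ₂ − sin φ₁ · cos φ₂ · cos Δλ )
  = atan2(-0.74264, -0.04983) = -93.839° → normalised to [0°, 360°): 266.161°.

266°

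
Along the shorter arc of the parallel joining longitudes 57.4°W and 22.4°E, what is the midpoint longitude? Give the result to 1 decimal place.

Signed shortest Δλ from -57.4° to +22.4° is +79.8°.
Midpoint longitude = -57.4° + (+79.8°)/2 = -57.4° + 39.9° = -17.5°.

17.5°W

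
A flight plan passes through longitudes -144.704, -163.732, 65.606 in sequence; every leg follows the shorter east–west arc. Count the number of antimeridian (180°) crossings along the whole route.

Leg 1: -144.704° → -163.732°, shortest Δλ = -19.028° (west) — does not cross 180°.
Leg 2: -163.732° → +65.606°, shortest Δλ = -130.662° (west) — crosses 180°.
Total crossings: 1.

1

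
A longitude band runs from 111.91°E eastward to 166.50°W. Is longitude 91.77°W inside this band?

No

Band width going east from +111.91° to -166.50°: ((-166.50 − 111.91) mod 360) = 81.59°.
Offset of -91.77° east of the west edge: ((-91.77 − 111.91) mod 360) = 156.32°.
156.32° > 81.59° ⇒ outside.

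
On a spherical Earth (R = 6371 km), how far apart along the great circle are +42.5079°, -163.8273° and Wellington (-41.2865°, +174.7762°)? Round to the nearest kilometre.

Δλ = 174.7762 − -163.8273 = 338.6035°; wrapped into (−180°, 180°]: -21.3965°.
Δφ = -41.2865 − 42.5079 = -83.7944°.
a = sin²(Δφ/2) + cos φ₁ · cos φ₂ · sin²(Δλ/2) = 0.465041.
c = 2·atan2(√a, √(1−a)) = 1.50082 rad → d = 6371·c ≈ 9561.73 km.

9562 km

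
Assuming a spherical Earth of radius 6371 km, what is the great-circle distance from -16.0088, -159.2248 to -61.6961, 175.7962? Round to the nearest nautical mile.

Δλ = 175.7962 − -159.2248 = 335.0210°; wrapped into (−180°, 180°]: -24.9790°.
Δφ = -61.6961 − -16.0088 = -45.6873°.
a = sin²(Δφ/2) + cos φ₁ · cos φ₂ · sin²(Δλ/2) = 0.172028.
c = 2·atan2(√a, √(1−a)) = 0.85536 rad → d = 6371·c ≈ 5449.53 km ≈ 2942.51 nmi.

2943 nmi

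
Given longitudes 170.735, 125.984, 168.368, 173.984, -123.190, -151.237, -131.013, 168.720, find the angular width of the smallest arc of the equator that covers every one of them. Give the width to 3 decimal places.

110.826°

Sort the longitudes: -151.237°, -131.013°, -123.190°, +125.984°, +168.368°, +168.720°, +170.735°, +173.984°.
Eastward gaps between consecutive values (wrapping around): 20.224°, 7.823°, 249.174°, 42.384°, 0.352°, 2.015°, 3.249°, 34.779°.
Largest gap = 249.174° ⇒ minimal covering band is its complement: 360° − 249.174° = 110.826°.
Band runs from +125.984° eastward to -123.190°, crossing the antimeridian.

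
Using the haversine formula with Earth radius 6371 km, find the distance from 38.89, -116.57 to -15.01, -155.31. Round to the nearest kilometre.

Δλ = -155.31 − -116.57 = -38.74°.
Δφ = -15.01 − 38.89 = -53.90°.
a = sin²(Δφ/2) + cos φ₁ · cos φ₂ · sin²(Δλ/2) = 0.288102.
c = 2·atan2(√a, √(1−a)) = 1.13316 rad → d = 6371·c ≈ 7219.38 km.

7219 km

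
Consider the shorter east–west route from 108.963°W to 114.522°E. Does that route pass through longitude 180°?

Yes

Naïve |114.522 − -108.963| = 223.485° > 180°, so the shorter arc goes the other way round — across 180°.
Signed shortest Δλ = ((114.522 − -108.963 + 180) mod 360) − 180 = -136.515°.
Going west by 136.515° from -108.963° passes through 180° before reaching +114.522°.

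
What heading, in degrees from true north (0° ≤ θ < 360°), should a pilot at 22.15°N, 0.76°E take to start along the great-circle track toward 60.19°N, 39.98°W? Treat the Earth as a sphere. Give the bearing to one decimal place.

333.9°

Δλ = -39.98 − 0.76 = -40.74°.
θ = atan2( sin Δλ · cos φ₂ , cos φ₁ · sin φ₂ − sin φ₁ · cos φ₂ · cos Δλ )
  = atan2(-0.32444, 0.66163) = -26.122° → normalised to [0°, 360°): 333.878°.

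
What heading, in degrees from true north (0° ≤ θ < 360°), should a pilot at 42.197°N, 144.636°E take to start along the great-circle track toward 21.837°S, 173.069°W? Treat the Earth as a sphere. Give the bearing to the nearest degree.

Δλ = -173.069 − 144.636 = -317.705°; wrapped into (−180°, 180°]: 42.295°.
θ = atan2( sin Δλ · cos φ₂ , cos φ₁ · sin φ₂ − sin φ₁ · cos φ₂ · cos Δλ )
  = atan2(0.62466, -0.73675) = 139.707° → normalised to [0°, 360°): 139.707°.

140°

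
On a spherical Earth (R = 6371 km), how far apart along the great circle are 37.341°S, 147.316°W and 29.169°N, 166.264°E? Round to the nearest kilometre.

Δλ = 166.264 − -147.316 = 313.580°; wrapped into (−180°, 180°]: -46.420°.
Δφ = 29.169 − -37.341 = 66.510°.
a = sin²(Δφ/2) + cos φ₁ · cos φ₂ · sin²(Δλ/2) = 0.408529.
c = 2·atan2(√a, √(1−a)) = 1.38682 rad → d = 6371·c ≈ 8835.42 km.

8835 km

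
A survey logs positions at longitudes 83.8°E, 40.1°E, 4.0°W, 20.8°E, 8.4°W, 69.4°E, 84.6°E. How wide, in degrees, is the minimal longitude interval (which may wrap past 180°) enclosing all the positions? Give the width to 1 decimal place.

93.0°

Sort the longitudes: -8.4°, -4.0°, +20.8°, +40.1°, +69.4°, +83.8°, +84.6°.
Eastward gaps between consecutive values (wrapping around): 4.4°, 24.8°, 19.3°, 29.3°, 14.4°, 0.8°, 267.0°.
Largest gap = 267.0° ⇒ minimal covering band is its complement: 360° − 267.0° = 93.0°.
Band runs from -8.4° eastward to +84.6°.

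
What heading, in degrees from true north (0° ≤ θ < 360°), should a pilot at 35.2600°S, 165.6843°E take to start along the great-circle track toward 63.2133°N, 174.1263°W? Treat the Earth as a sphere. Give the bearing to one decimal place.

Δλ = -174.1263 − 165.6843 = -339.8106°; wrapped into (−180°, 180°]: 20.1894°.
θ = atan2( sin Δλ · cos φ₂ , cos φ₁ · sin φ₂ − sin φ₁ · cos φ₂ · cos Δλ )
  = atan2(0.15554, 0.97310) = 9.081° → normalised to [0°, 360°): 9.081°.

9.1°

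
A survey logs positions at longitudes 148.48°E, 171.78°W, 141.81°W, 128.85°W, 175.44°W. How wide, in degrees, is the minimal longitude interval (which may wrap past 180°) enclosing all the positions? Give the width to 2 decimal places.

Sort the longitudes: -175.44°, -171.78°, -141.81°, -128.85°, +148.48°.
Eastward gaps between consecutive values (wrapping around): 3.66°, 29.97°, 12.96°, 277.33°, 36.08°.
Largest gap = 277.33° ⇒ minimal covering band is its complement: 360° − 277.33° = 82.67°.
Band runs from +148.48° eastward to -128.85°, crossing the antimeridian.

82.67°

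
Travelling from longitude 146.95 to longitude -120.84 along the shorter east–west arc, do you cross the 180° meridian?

Naïve |-120.84 − 146.95| = 267.79° > 180°, so the shorter arc goes the other way round — across 180°.
Signed shortest Δλ = ((-120.84 − 146.95 + 180) mod 360) − 180 = 92.21°.
Going east by 92.21° from +146.95° passes through 180° before reaching -120.84°.

Yes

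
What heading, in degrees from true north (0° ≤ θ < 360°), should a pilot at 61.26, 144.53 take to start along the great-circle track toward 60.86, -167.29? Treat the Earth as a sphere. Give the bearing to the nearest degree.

Δλ = -167.29 − 144.53 = -311.82°; wrapped into (−180°, 180°]: 48.18°.
θ = atan2( sin Δλ · cos φ₂ , cos φ₁ · sin φ₂ − sin φ₁ · cos φ₂ · cos Δλ )
  = atan2(0.36289, 0.13528) = 69.555° → normalised to [0°, 360°): 69.555°.

70°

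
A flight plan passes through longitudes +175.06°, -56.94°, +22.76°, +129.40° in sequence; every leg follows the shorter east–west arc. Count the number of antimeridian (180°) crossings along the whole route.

1

Leg 1: +175.06° → -56.94°, shortest Δλ = 128.0° (east) — crosses 180°.
Leg 2: -56.94° → +22.76°, shortest Δλ = 79.7° (east) — does not cross 180°.
Leg 3: +22.76° → +129.40°, shortest Δλ = 106.64° (east) — does not cross 180°.
Total crossings: 1.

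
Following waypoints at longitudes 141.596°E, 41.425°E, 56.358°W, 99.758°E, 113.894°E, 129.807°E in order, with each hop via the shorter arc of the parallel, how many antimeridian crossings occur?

Leg 1: +141.596° → +41.425°, shortest Δλ = -100.171° (west) — does not cross 180°.
Leg 2: +41.425° → -56.358°, shortest Δλ = -97.783° (west) — does not cross 180°.
Leg 3: -56.358° → +99.758°, shortest Δλ = 156.116° (east) — does not cross 180°.
Leg 4: +99.758° → +113.894°, shortest Δλ = 14.136° (east) — does not cross 180°.
Leg 5: +113.894° → +129.807°, shortest Δλ = 15.913° (east) — does not cross 180°.
Total crossings: 0.

0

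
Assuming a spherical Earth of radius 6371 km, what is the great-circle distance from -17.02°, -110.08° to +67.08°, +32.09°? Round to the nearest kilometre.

13823 km

Δλ = 32.09 − -110.08 = 142.17°.
Δφ = 67.08 − -17.02 = 84.10°.
a = sin²(Δφ/2) + cos φ₁ · cos φ₂ · sin²(Δλ/2) = 0.781861.
c = 2·atan2(√a, √(1−a)) = 2.16968 rad → d = 6371·c ≈ 13823.04 km.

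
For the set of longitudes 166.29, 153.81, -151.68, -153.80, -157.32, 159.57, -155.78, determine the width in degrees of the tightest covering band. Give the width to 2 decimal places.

54.51°

Sort the longitudes: -157.32°, -155.78°, -153.80°, -151.68°, +153.81°, +159.57°, +166.29°.
Eastward gaps between consecutive values (wrapping around): 1.54°, 1.98°, 2.12°, 305.49°, 5.76°, 6.72°, 36.39°.
Largest gap = 305.49° ⇒ minimal covering band is its complement: 360° − 305.49° = 54.51°.
Band runs from +153.81° eastward to -151.68°, crossing the antimeridian.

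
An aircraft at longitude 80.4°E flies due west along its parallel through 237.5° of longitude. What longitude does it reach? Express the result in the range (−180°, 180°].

157.1°W

Start at +80.4°; shift −237.5° → -157.1°.
-157.1° already lies in (−180°, 180°].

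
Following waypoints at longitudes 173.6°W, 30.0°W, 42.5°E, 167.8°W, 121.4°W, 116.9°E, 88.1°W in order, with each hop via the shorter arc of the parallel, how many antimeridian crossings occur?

Leg 1: -173.6° → -30.0°, shortest Δλ = 143.6° (east) — does not cross 180°.
Leg 2: -30.0° → +42.5°, shortest Δλ = 72.5° (east) — does not cross 180°.
Leg 3: +42.5° → -167.8°, shortest Δλ = 149.7° (east) — crosses 180°.
Leg 4: -167.8° → -121.4°, shortest Δλ = 46.4° (east) — does not cross 180°.
Leg 5: -121.4° → +116.9°, shortest Δλ = -121.7° (west) — crosses 180°.
Leg 6: +116.9° → -88.1°, shortest Δλ = 155.0° (east) — crosses 180°.
Total crossings: 3.

3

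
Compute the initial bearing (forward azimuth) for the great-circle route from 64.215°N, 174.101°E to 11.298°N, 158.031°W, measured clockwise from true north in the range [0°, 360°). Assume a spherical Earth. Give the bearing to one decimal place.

Δλ = -158.031 − 174.101 = -332.132°; wrapped into (−180°, 180°]: 27.868°.
θ = atan2( sin Δλ · cos φ₂ , cos φ₁ · sin φ₂ − sin φ₁ · cos φ₂ · cos Δλ )
  = atan2(0.45838, -0.69536) = 146.607° → normalised to [0°, 360°): 146.607°.

146.6°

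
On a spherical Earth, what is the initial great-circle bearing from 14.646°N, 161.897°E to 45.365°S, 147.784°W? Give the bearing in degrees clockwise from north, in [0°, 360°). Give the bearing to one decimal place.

146.0°

Δλ = -147.784 − 161.897 = -309.681°; wrapped into (−180°, 180°]: 50.319°.
θ = atan2( sin Δλ · cos φ₂ , cos φ₁ · sin φ₂ − sin φ₁ · cos φ₂ · cos Δλ )
  = atan2(0.54072, -0.80190) = 146.008° → normalised to [0°, 360°): 146.008°.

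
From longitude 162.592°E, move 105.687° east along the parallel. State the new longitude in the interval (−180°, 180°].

Start at +162.592°; shift +105.687° → +268.279°.
+268.279° lies outside (−180°, 180°]; subtract 360° → -91.721°.

91.721°W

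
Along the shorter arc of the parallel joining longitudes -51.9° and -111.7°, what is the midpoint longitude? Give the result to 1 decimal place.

Signed shortest Δλ from -51.9° to -111.7° is -59.8°.
Midpoint longitude = -51.9° + (-59.8°)/2 = -51.9° − 29.9° = -81.8°.

-81.8°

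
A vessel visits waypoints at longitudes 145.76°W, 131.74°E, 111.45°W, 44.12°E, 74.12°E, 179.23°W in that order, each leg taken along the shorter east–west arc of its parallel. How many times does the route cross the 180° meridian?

Leg 1: -145.76° → +131.74°, shortest Δλ = -82.5° (west) — crosses 180°.
Leg 2: +131.74° → -111.45°, shortest Δλ = 116.81° (east) — crosses 180°.
Leg 3: -111.45° → +44.12°, shortest Δλ = 155.57° (east) — does not cross 180°.
Leg 4: +44.12° → +74.12°, shortest Δλ = 30.0° (east) — does not cross 180°.
Leg 5: +74.12° → -179.23°, shortest Δλ = 106.65° (east) — crosses 180°.
Total crossings: 3.

3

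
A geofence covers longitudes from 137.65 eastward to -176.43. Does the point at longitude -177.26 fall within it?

Band width going east from +137.65° to -176.43°: ((-176.43 − 137.65) mod 360) = 45.92°.
Offset of -177.26° east of the west edge: ((-177.26 − 137.65) mod 360) = 45.09°.
45.09° ≤ 45.92° ⇒ inside.

Yes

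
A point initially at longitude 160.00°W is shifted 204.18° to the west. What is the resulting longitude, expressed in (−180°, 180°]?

Start at -160.00°; shift −204.18° → -364.18°.
-364.18° lies outside (−180°, 180°]; add 360° → -4.18°.

4.18°W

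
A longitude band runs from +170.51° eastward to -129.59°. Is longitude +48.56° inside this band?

Band width going east from +170.51° to -129.59°: ((-129.59 − 170.51) mod 360) = 59.90°.
Offset of +48.56° east of the west edge: ((48.56 − 170.51) mod 360) = 238.05°.
238.05° > 59.90° ⇒ outside.

No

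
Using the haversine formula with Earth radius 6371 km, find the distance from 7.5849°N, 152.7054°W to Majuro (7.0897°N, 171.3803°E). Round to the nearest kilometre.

Δλ = 171.3803 − -152.7054 = 324.0857°; wrapped into (−180°, 180°]: -35.9143°.
Δφ = 7.0897 − 7.5849 = -0.4952°.
a = sin²(Δφ/2) + cos φ₁ · cos φ₂ · sin²(Δλ/2) = 0.093519.
c = 2·atan2(√a, √(1−a)) = 0.62158 rad → d = 6371·c ≈ 3960.06 km.

3960 km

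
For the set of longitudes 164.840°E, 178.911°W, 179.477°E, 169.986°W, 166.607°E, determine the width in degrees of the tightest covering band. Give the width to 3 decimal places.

25.174°

Sort the longitudes: -178.911°, -169.986°, +164.840°, +166.607°, +179.477°.
Eastward gaps between consecutive values (wrapping around): 8.925°, 334.826°, 1.767°, 12.870°, 1.612°.
Largest gap = 334.826° ⇒ minimal covering band is its complement: 360° − 334.826° = 25.174°.
Band runs from +164.840° eastward to -169.986°, crossing the antimeridian.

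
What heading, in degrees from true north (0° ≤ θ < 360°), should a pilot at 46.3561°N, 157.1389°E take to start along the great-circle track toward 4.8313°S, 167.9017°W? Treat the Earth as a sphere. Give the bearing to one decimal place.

138.7°

Δλ = -167.9017 − 157.1389 = -325.0406°; wrapped into (−180°, 180°]: 34.9594°.
θ = atan2( sin Δλ · cos φ₂ , cos φ₁ · sin φ₂ − sin φ₁ · cos φ₂ · cos Δλ )
  = atan2(0.57096, -0.64909) = 138.664° → normalised to [0°, 360°): 138.664°.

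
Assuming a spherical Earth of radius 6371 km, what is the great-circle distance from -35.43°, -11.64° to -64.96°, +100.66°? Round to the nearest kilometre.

Δλ = 100.66 − -11.64 = 112.30°.
Δφ = -64.96 − -35.43 = -29.53°.
a = sin²(Δφ/2) + cos φ₁ · cos φ₂ · sin²(Δλ/2) = 0.302821.
c = 2·atan2(√a, √(1−a)) = 1.16543 rad → d = 6371·c ≈ 7424.94 km.

7425 km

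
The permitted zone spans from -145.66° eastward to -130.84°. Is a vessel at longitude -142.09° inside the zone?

Band width going east from -145.66° to -130.84°: ((-130.84 − -145.66) mod 360) = 14.82°.
Offset of -142.09° east of the west edge: ((-142.09 − -145.66) mod 360) = 3.57°.
3.57° ≤ 14.82° ⇒ inside.

Yes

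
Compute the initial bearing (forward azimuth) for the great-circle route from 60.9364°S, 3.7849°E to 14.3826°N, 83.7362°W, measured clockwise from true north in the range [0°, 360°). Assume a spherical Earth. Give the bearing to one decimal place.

Δλ = -83.7362 − 3.7849 = -87.5211°.
θ = atan2( sin Δλ · cos φ₂ , cos φ₁ · sin φ₂ − sin φ₁ · cos φ₂ · cos Δλ )
  = atan2(-0.96775, 0.15729) = -80.769° → normalised to [0°, 360°): 279.231°.

279.2°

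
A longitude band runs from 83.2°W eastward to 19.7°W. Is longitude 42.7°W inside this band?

Band width going east from -83.2° to -19.7°: ((-19.7 − -83.2) mod 360) = 63.5°.
Offset of -42.7° east of the west edge: ((-42.7 − -83.2) mod 360) = 40.5°.
40.5° ≤ 63.5° ⇒ inside.

Yes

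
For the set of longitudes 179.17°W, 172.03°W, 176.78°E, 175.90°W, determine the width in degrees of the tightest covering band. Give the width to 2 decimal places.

Sort the longitudes: -179.17°, -175.90°, -172.03°, +176.78°.
Eastward gaps between consecutive values (wrapping around): 3.27°, 3.87°, 348.81°, 4.05°.
Largest gap = 348.81° ⇒ minimal covering band is its complement: 360° − 348.81° = 11.19°.
Band runs from +176.78° eastward to -172.03°, crossing the antimeridian.

11.19°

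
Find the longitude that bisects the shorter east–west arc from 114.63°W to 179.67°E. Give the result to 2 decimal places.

147.48°W

Signed shortest Δλ from -114.63° to +179.67° is -65.70°.
Midpoint longitude = -114.63° + (-65.70°)/2 = -114.63° − 32.85° = -147.48°.
(The naïve average (-114.63 + +179.67)/2 = 32.52° is on the wrong side of the globe.)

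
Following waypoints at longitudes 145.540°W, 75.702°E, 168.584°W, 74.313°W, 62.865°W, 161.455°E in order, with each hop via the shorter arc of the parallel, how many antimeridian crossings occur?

3

Leg 1: -145.540° → +75.702°, shortest Δλ = -138.758° (west) — crosses 180°.
Leg 2: +75.702° → -168.584°, shortest Δλ = 115.714° (east) — crosses 180°.
Leg 3: -168.584° → -74.313°, shortest Δλ = 94.271° (east) — does not cross 180°.
Leg 4: -74.313° → -62.865°, shortest Δλ = 11.448° (east) — does not cross 180°.
Leg 5: -62.865° → +161.455°, shortest Δλ = -135.68° (west) — crosses 180°.
Total crossings: 3.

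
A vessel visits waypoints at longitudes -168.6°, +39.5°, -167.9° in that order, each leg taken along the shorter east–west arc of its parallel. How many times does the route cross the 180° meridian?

2

Leg 1: -168.6° → +39.5°, shortest Δλ = -151.9° (west) — crosses 180°.
Leg 2: +39.5° → -167.9°, shortest Δλ = 152.6° (east) — crosses 180°.
Total crossings: 2.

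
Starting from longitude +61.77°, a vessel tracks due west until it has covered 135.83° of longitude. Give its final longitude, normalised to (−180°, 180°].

-74.06°

Start at +61.77°; shift −135.83° → -74.06°.
-74.06° already lies in (−180°, 180°].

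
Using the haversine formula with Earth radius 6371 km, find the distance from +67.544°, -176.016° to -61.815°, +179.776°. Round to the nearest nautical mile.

7769 nmi

Δλ = 179.776 − -176.016 = 355.792°; wrapped into (−180°, 180°]: -4.208°.
Δφ = -61.815 − 67.544 = -129.359°.
a = sin²(Δφ/2) + cos φ₁ · cos φ₂ · sin²(Δλ/2) = 0.817332.
c = 2·atan2(√a, √(1−a)) = 2.25837 rad → d = 6371·c ≈ 14388.07 km ≈ 7768.94 nmi.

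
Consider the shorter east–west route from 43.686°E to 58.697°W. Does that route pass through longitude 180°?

Signed shortest Δλ = ((-58.697 − 43.686 + 180) mod 360) − 180 = -102.383°.
Going west by 102.383° from +43.686° reaches -58.697° without touching 180°.

No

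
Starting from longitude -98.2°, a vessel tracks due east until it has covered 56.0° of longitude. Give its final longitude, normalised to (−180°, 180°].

-42.2°

Start at -98.2°; shift +56.0° → -42.2°.
-42.2° already lies in (−180°, 180°].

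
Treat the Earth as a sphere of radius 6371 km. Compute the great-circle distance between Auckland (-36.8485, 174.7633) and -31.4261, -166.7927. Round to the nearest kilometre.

1798 km

Δλ = -166.7927 − 174.7633 = -341.5560°; wrapped into (−180°, 180°]: 18.4440°.
Δφ = -31.4261 − -36.8485 = 5.4224°.
a = sin²(Δφ/2) + cos φ₁ · cos φ₂ · sin²(Δλ/2) = 0.019775.
c = 2·atan2(√a, √(1−a)) = 0.28218 rad → d = 6371·c ≈ 1797.79 km.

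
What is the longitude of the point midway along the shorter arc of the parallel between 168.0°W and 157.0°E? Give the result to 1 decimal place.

Signed shortest Δλ from -168.0° to +157.0° is -35.0°.
Midpoint longitude = -168.0° + (-35.0°)/2 = -168.0° − 17.5° = -185.5°.
Normalise into (−180°, 180°]: +174.5°.
(The naïve average (-168.0 + +157.0)/2 = -5.5° is on the wrong side of the globe.)

174.5°E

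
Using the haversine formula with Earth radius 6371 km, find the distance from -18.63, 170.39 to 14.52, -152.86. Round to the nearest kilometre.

5458 km

Δλ = -152.86 − 170.39 = -323.25°; wrapped into (−180°, 180°]: 36.75°.
Δφ = 14.52 − -18.63 = 33.15°.
a = sin²(Δφ/2) + cos φ₁ · cos φ₂ · sin²(Δλ/2) = 0.172538.
c = 2·atan2(√a, √(1−a)) = 0.85671 rad → d = 6371·c ≈ 5458.12 km.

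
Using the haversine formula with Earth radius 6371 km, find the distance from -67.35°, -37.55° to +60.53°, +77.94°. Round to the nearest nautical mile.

9141 nmi

Δλ = 77.94 − -37.55 = 115.49°.
Δφ = 60.53 − -67.35 = 127.88°.
a = sin²(Δφ/2) + cos φ₁ · cos φ₂ · sin²(Δλ/2) = 0.942500.
c = 2·atan2(√a, √(1−a)) = 2.65729 rad → d = 6371·c ≈ 16929.60 km ≈ 9141.25 nmi.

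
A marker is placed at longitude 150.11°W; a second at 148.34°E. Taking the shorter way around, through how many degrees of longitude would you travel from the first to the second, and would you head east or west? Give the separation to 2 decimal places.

61.55° west

Raw difference: 148.34 − -150.11 = 298.45°.
Normalise into (−180°, 180°]: 298.45° − 360° = -61.55°.
Negative ⇒ the second point lies to the west; separation 61.55°.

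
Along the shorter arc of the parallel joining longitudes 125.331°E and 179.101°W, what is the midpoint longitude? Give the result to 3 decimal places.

Signed shortest Δλ from +125.331° to -179.101° is +55.568°.
Midpoint longitude = +125.331° + (+55.568°)/2 = +125.331° + 27.784° = +153.115°.
(The naïve average (+125.331 + -179.101)/2 = -26.885° is on the wrong side of the globe.)

153.115°E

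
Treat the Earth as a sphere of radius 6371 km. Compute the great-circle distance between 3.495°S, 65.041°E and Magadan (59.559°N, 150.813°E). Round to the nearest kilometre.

10105 km

Δλ = 150.813 − 65.041 = 85.772°.
Δφ = 59.559 − -3.495 = 63.054°.
a = sin²(Δφ/2) + cos φ₁ · cos φ₂ · sin²(Δλ/2) = 0.507637.
c = 2·atan2(√a, √(1−a)) = 1.58607 rad → d = 6371·c ≈ 10104.86 km.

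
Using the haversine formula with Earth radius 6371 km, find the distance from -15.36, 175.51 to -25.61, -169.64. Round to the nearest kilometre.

1919 km

Δλ = -169.64 − 175.51 = -345.15°; wrapped into (−180°, 180°]: 14.85°.
Δφ = -25.61 − -15.36 = -10.25°.
a = sin²(Δφ/2) + cos φ₁ · cos φ₂ · sin²(Δλ/2) = 0.022501.
c = 2·atan2(√a, √(1−a)) = 0.30114 rad → d = 6371·c ≈ 1918.59 km.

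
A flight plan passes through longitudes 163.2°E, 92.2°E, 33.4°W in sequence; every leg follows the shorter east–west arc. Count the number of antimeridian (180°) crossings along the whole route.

Leg 1: +163.2° → +92.2°, shortest Δλ = -71.0° (west) — does not cross 180°.
Leg 2: +92.2° → -33.4°, shortest Δλ = -125.6° (west) — does not cross 180°.
Total crossings: 0.

0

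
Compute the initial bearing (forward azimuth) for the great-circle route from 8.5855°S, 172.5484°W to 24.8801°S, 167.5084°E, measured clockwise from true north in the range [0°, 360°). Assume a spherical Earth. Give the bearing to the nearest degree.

Δλ = 167.5084 − -172.5484 = 340.0568°; wrapped into (−180°, 180°]: -19.9432°.
θ = atan2( sin Δλ · cos φ₂ , cos φ₁ · sin φ₂ − sin φ₁ · cos φ₂ · cos Δλ )
  = atan2(-0.30943, -0.28870) = -133.015° → normalised to [0°, 360°): 226.985°.

227°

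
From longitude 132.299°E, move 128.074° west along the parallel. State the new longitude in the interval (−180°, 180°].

Start at +132.299°; shift −128.074° → +4.225°.
+4.225° already lies in (−180°, 180°].

4.225°E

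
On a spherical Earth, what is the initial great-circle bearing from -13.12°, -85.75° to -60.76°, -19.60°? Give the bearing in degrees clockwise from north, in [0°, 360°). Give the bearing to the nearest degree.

151°

Δλ = -19.60 − -85.75 = 66.15°.
θ = atan2( sin Δλ · cos φ₂ , cos φ₁ · sin φ₂ − sin φ₁ · cos φ₂ · cos Δλ )
  = atan2(0.44676, -0.80497) = 150.970° → normalised to [0°, 360°): 150.970°.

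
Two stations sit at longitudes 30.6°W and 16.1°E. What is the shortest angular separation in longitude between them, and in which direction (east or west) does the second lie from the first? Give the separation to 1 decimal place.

46.7° east

Raw difference: 16.1 − -30.6 = 46.7°.
Normalise into (−180°, 180°]: 46.7° stays 46.7°.
Positive ⇒ the second point lies to the east; separation 46.7°.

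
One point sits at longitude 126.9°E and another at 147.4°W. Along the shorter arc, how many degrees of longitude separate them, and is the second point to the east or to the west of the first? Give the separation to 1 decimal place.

Raw difference: -147.4 − 126.9 = -274.3°.
Normalise into (−180°, 180°]: -274.3° + 360° = 85.7°.
Positive ⇒ the second point lies to the east; separation 85.7°.

85.7° east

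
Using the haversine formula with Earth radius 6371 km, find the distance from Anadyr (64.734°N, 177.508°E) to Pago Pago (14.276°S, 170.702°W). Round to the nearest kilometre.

Δλ = -170.702 − 177.508 = -348.210°; wrapped into (−180°, 180°]: 11.790°.
Δφ = -14.276 − 64.734 = -79.010°.
a = sin²(Δφ/2) + cos φ₁ · cos φ₂ · sin²(Δλ/2) = 0.409044.
c = 2·atan2(√a, √(1−a)) = 1.38787 rad → d = 6371·c ≈ 8842.10 km.

8842 km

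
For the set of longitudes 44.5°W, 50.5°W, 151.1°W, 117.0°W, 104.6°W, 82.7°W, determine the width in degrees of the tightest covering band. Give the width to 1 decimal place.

106.6°

Sort the longitudes: -151.1°, -117.0°, -104.6°, -82.7°, -50.5°, -44.5°.
Eastward gaps between consecutive values (wrapping around): 34.1°, 12.4°, 21.9°, 32.2°, 6.0°, 253.4°.
Largest gap = 253.4° ⇒ minimal covering band is its complement: 360° − 253.4° = 106.6°.
Band runs from -151.1° eastward to -44.5°.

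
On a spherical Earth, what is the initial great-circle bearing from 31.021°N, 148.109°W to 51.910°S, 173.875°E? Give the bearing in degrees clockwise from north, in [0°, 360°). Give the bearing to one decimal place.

Δλ = 173.875 − -148.109 = 321.984°; wrapped into (−180°, 180°]: -38.016°.
θ = atan2( sin Δλ · cos φ₂ , cos φ₁ · sin φ₂ − sin φ₁ · cos φ₂ · cos Δλ )
  = atan2(-0.37994, -0.92495) = -157.669° → normalised to [0°, 360°): 202.331°.

202.3°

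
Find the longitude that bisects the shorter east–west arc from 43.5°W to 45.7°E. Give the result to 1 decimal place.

Signed shortest Δλ from -43.5° to +45.7° is +89.2°.
Midpoint longitude = -43.5° + (+89.2°)/2 = -43.5° + 44.6° = +1.1°.

1.1°E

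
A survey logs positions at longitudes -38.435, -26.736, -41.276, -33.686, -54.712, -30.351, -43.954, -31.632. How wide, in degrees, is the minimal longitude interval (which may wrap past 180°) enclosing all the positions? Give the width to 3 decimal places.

27.976°

Sort the longitudes: -54.712°, -43.954°, -41.276°, -38.435°, -33.686°, -31.632°, -30.351°, -26.736°.
Eastward gaps between consecutive values (wrapping around): 10.758°, 2.678°, 2.841°, 4.749°, 2.054°, 1.281°, 3.615°, 332.024°.
Largest gap = 332.024° ⇒ minimal covering band is its complement: 360° − 332.024° = 27.976°.
Band runs from -54.712° eastward to -26.736°.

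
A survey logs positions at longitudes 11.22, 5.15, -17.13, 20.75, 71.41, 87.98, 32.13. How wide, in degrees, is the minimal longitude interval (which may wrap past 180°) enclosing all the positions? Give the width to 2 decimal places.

Sort the longitudes: -17.13°, +5.15°, +11.22°, +20.75°, +32.13°, +71.41°, +87.98°.
Eastward gaps between consecutive values (wrapping around): 22.28°, 6.07°, 9.53°, 11.38°, 39.28°, 16.57°, 254.89°.
Largest gap = 254.89° ⇒ minimal covering band is its complement: 360° − 254.89° = 105.11°.
Band runs from -17.13° eastward to +87.98°.

105.11°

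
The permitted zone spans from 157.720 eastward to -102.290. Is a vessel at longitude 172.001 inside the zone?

Yes

Band width going east from +157.720° to -102.290°: ((-102.290 − 157.720) mod 360) = 99.990°.
Offset of +172.001° east of the west edge: ((172.001 − 157.720) mod 360) = 14.281°.
14.281° ≤ 99.990° ⇒ inside.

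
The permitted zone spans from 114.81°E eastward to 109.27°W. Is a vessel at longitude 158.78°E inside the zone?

Band width going east from +114.81° to -109.27°: ((-109.27 − 114.81) mod 360) = 135.92°.
Offset of +158.78° east of the west edge: ((158.78 − 114.81) mod 360) = 43.97°.
43.97° ≤ 135.92° ⇒ inside.

Yes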